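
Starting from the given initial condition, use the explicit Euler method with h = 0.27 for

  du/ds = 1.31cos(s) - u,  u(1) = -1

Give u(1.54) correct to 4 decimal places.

Euler: u_{n+1} = u_n + h·f(s_n, u_n).
s=1.000000, u=-1.000000: f=1.707796 → u ← -1.000000 + 0.27·1.707796 = -0.538895
s=1.270000, u=-0.538895: f=0.927023 → u ← -0.538895 + 0.27·0.927023 = -0.288599
u(1.54) ≈ -0.2886

-0.2886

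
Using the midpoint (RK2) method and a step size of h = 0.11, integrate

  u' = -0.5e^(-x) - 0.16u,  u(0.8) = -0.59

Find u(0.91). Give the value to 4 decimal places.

-0.6029

Midpoint: k1 = f(x_n, u_n); k2 = f(x_n + h/2, u_n + (h/2)·k1); u_{n+1} = u_n + h·k2.
x=0.800000, u=-0.590000:
  k1 = f(0.800000, -0.590000) = -0.130264
  k2 = f(0.855000, -0.597165) = -0.117095
  u ← -0.590000 + 0.11·(-0.117095) = -0.602880
u(0.91) ≈ -0.6029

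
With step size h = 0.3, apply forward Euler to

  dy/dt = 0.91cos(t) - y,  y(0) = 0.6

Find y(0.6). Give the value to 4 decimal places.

0.7459

Euler: y_{n+1} = y_n + h·f(t_n, y_n).
t=0.000000, y=0.600000: f=0.310000 → y ← 0.600000 + 0.3·0.310000 = 0.693000
t=0.300000, y=0.693000: f=0.176356 → y ← 0.693000 + 0.3·0.176356 = 0.745907
y(0.6) ≈ 0.7459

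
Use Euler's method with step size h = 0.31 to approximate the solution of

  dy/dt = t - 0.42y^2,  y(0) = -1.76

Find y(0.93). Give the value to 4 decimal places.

-3.4171

Euler: y_{n+1} = y_n + h·f(t_n, y_n).
t=0.000000, y=-1.760000: f=-1.300992 → y ← -1.760000 + 0.31·(-1.300992) = -2.163308
t=0.310000, y=-2.163308: f=-1.655558 → y ← -2.163308 + 0.31·(-1.655558) = -2.676530
t=0.620000, y=-2.676530: f=-2.388802 → y ← -2.676530 + 0.31·(-2.388802) = -3.417059
y(0.93) ≈ -3.4171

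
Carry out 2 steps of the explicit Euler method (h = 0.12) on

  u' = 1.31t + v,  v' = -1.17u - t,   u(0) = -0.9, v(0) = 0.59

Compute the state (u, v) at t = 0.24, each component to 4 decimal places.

Euler on (u,v): u_{n+1} = u_n + h·u', v_{n+1} = v_n + h·v'.
0.000000: (-0.900000, 0.590000); f=(0.590000, 1.053000) → (-0.829200, 0.716360)
0.120000: (-0.829200, 0.716360); f=(0.873560, 0.850164) → (-0.724373, 0.818380)
(u(0.24), v(0.24)) ≈ (-0.7244, 0.8184)

-0.7244, 0.8184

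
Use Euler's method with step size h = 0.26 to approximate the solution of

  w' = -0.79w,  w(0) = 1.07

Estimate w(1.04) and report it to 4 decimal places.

0.4266

Euler: w_{n+1} = w_n + h·f(x_n, w_n).
x=0.000000, w=1.070000: f=-0.845300 → w ← 1.070000 + 0.26·(-0.845300) = 0.850222
x=0.260000, w=0.850222: f=-0.671675 → w ← 0.850222 + 0.26·(-0.671675) = 0.675586
x=0.520000, w=0.675586: f=-0.533713 → w ← 0.675586 + 0.26·(-0.533713) = 0.536821
x=0.780000, w=0.536821: f=-0.424089 → w ← 0.536821 + 0.26·(-0.424089) = 0.426558
w(1.04) ≈ 0.4266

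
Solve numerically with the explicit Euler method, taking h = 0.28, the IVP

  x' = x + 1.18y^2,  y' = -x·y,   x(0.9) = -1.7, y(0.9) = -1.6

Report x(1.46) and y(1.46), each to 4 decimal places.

Euler on (x,y): x_{n+1} = x_n + h·x', y_{n+1} = y_n + h·y'.
0.900000: (-1.700000, -1.600000); f=(1.320800, -2.720000) → (-1.330176, -2.361600)
1.180000: (-1.330176, -2.361600); f=(5.250866, -3.141344) → (0.140067, -3.241176)
(x(1.46), y(1.46)) ≈ (0.1401, -3.2412)

0.1401, -3.2412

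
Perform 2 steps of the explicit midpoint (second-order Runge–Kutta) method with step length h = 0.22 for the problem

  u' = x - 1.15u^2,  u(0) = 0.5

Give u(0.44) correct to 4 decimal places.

Midpoint: k1 = f(x_n, u_n); k2 = f(x_n + h/2, u_n + (h/2)·k1); u_{n+1} = u_n + h·k2.
x=0.000000, u=0.500000:
  k1 = f(0.000000, 0.500000) = -0.287500
  k2 = f(0.110000, 0.468375) = -0.142281
  u ← 0.500000 + 0.22·(-0.142281) = 0.468698
x=0.220000, u=0.468698:
  k1 = f(0.220000, 0.468698) = -0.032630
  k2 = f(0.330000, 0.465109) = 0.081225
  u ← 0.468698 + 0.22·0.081225 = 0.486568
u(0.44) ≈ 0.4866

0.4866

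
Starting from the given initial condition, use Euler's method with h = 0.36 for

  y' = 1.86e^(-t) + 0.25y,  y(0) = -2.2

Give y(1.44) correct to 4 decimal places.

-1.1006

Euler: y_{n+1} = y_n + h·f(t_n, y_n).
t=0.000000, y=-2.200000: f=1.310000 → y ← -2.200000 + 0.36·1.310000 = -1.728400
t=0.360000, y=-1.728400: f=0.865578 → y ← -1.728400 + 0.36·0.865578 = -1.416792
t=0.720000, y=-1.416792: f=0.551161 → y ← -1.416792 + 0.36·0.551161 = -1.218374
t=1.080000, y=-1.218374: f=0.327054 → y ← -1.218374 + 0.36·0.327054 = -1.100634
y(1.44) ≈ -1.1006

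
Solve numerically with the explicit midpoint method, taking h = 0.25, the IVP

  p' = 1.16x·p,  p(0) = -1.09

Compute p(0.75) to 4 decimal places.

-1.5011

Midpoint: k1 = f(x_n, p_n); k2 = f(x_n + h/2, p_n + (h/2)·k1); p_{n+1} = p_n + h·k2.
x=0.000000, p=-1.090000:
  k1 = f(0.000000, -1.090000) = 0.000000
  k2 = f(0.125000, -1.090000) = -0.158050
  p ← -1.090000 + 0.25·(-0.158050) = -1.129513
x=0.250000, p=-1.129513:
  k1 = f(0.250000, -1.129513) = -0.327559
  k2 = f(0.375000, -1.170457) = -0.509149
  p ← -1.129513 + 0.25·(-0.509149) = -1.256800
x=0.500000, p=-1.256800:
  k1 = f(0.500000, -1.256800) = -0.728944
  k2 = f(0.625000, -1.347918) = -0.977240
  p ← -1.256800 + 0.25·(-0.977240) = -1.501110
p(0.75) ≈ -1.5011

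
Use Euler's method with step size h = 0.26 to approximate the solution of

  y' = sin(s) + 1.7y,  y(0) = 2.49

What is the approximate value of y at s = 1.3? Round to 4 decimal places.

Euler: y_{n+1} = y_n + h·f(s_n, y_n).
s=0.000000, y=2.490000: f=4.233000 → y ← 2.490000 + 0.26·4.233000 = 3.590580
s=0.260000, y=3.590580: f=6.361067 → y ← 3.590580 + 0.26·6.361067 = 5.244457
s=0.520000, y=5.244457: f=9.412458 → y ← 5.244457 + 0.26·9.412458 = 7.691696
s=0.780000, y=7.691696: f=13.779163 → y ← 7.691696 + 0.26·13.779163 = 11.274279
s=1.040000, y=11.274279: f=20.028678 → y ← 11.274279 + 0.26·20.028678 = 16.481735
y(1.3) ≈ 16.4817

16.4817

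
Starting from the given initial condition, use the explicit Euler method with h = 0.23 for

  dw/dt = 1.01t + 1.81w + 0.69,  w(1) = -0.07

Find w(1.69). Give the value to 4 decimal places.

1.7127

Euler: w_{n+1} = w_n + h·f(t_n, w_n).
t=1.000000, w=-0.070000: f=1.573300 → w ← -0.070000 + 0.23·1.573300 = 0.291859
t=1.230000, w=0.291859: f=2.460565 → w ← 0.291859 + 0.23·2.460565 = 0.857789
t=1.460000, w=0.857789: f=3.717198 → w ← 0.857789 + 0.23·3.717198 = 1.712744
w(1.69) ≈ 1.7127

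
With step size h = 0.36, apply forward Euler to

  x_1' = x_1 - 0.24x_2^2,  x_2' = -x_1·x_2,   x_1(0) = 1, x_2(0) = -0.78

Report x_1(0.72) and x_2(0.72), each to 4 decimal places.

Euler on (x_1,x_2): x_1_{n+1} = x_1_n + h·x_1', x_2_{n+1} = x_2_n + h·x_2'.
0.000000: (1.000000, -0.780000); f=(0.853984, 0.780000) → (1.307434, -0.499200)
0.360000: (1.307434, -0.499200); f=(1.247626, 0.652671) → (1.756580, -0.264238)
(x_1(0.72), x_2(0.72)) ≈ (1.7566, -0.2642)

1.7566, -0.2642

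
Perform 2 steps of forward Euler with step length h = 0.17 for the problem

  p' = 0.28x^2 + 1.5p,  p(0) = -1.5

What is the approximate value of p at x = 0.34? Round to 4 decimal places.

Euler: p_{n+1} = p_n + h·f(x_n, p_n).
x=0.000000, p=-1.500000: f=-2.250000 → p ← -1.500000 + 0.17·(-2.250000) = -1.882500
x=0.170000, p=-1.882500: f=-2.815658 → p ← -1.882500 + 0.17·(-2.815658) = -2.361162
p(0.34) ≈ -2.3612

-2.3612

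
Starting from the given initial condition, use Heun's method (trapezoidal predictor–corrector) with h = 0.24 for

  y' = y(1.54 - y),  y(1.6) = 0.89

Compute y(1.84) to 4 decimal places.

Heun: k1 = f(t_n, y_n); k2 = f(t_n + h, y_n + h·k1); y_{n+1} = y_n + (h/2)·(k1 + k2).
t=1.600000, y=0.890000:
  k1 = f(1.600000, 0.890000) = 0.578500
  k2 = f(1.840000, 1.028840) = 0.525902
  y ← 0.890000 + (0.24/2)·(0.578500 + 0.525902) = 1.022528
y(1.84) ≈ 1.0225

1.0225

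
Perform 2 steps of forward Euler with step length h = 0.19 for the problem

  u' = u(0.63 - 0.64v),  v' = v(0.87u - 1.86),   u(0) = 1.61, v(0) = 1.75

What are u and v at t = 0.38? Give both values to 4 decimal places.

1.3513, 1.4183

Euler on (u,v): u_{n+1} = u_n + h·u', v_{n+1} = v_n + h·v'.
0.000000: (1.610000, 1.750000); f=(-0.788900, -0.803775) → (1.460109, 1.597283)
0.190000: (1.460109, 1.597283); f=(-0.572744, -0.941926) → (1.351288, 1.418317)
(u(0.38), v(0.38)) ≈ (1.3513, 1.4183)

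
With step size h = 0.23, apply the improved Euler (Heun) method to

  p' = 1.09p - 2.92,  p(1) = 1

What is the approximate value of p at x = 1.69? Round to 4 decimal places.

Heun: k1 = f(x_n, p_n); k2 = f(x_n + h, p_n + h·k1); p_{n+1} = p_n + (h/2)·(k1 + k2).
x=1.000000, p=1.000000:
  k1 = f(1.000000, 1.000000) = -1.830000
  k2 = f(1.230000, 0.579100) = -2.288781
  p ← 1.000000 + (0.23/2)·(-1.830000 + (-2.288781)) = 0.526340
x=1.230000, p=0.526340:
  k1 = f(1.230000, 0.526340) = -2.346289
  k2 = f(1.460000, -0.013306) = -2.934504
  p ← 0.526340 + (0.23/2)·(-2.346289 + (-2.934504)) = -0.080951
x=1.460000, p=-0.080951:
  k1 = f(1.460000, -0.080951) = -3.008237
  k2 = f(1.690000, -0.772845) = -3.762402
  p ← -0.080951 + (0.23/2)·(-3.008237 + (-3.762402)) = -0.859574
p(1.69) ≈ -0.8596

-0.8596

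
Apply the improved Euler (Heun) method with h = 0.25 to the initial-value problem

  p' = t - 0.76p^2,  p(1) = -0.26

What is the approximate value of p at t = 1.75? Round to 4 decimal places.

Heun: k1 = f(t_n, p_n); k2 = f(t_n + h, p_n + h·k1); p_{n+1} = p_n + (h/2)·(k1 + k2).
t=1.000000, p=-0.260000:
  k1 = f(1.000000, -0.260000) = 0.948624
  k2 = f(1.250000, -0.022844) = 1.249603
  p ← -0.260000 + (0.25/2)·(0.948624 + 1.249603) = 0.014778
t=1.250000, p=0.014778:
  k1 = f(1.250000, 0.014778) = 1.249834
  k2 = f(1.500000, 0.327237) = 1.418616
  p ← 0.014778 + (0.25/2)·(1.249834 + 1.418616) = 0.348335
t=1.500000, p=0.348335:
  k1 = f(1.500000, 0.348335) = 1.407784
  k2 = f(1.750000, 0.700281) = 1.377301
  p ← 0.348335 + (0.25/2)·(1.407784 + 1.377301) = 0.696470
p(1.75) ≈ 0.6965

0.6965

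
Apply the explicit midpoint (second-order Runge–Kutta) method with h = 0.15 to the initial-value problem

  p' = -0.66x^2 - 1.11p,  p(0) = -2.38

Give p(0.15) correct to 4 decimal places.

-2.0173

Midpoint: k1 = f(x_n, p_n); k2 = f(x_n + h/2, p_n + (h/2)·k1); p_{n+1} = p_n + h·k2.
x=0.000000, p=-2.380000:
  k1 = f(0.000000, -2.380000) = 2.641800
  k2 = f(0.075000, -2.181865) = 2.418158
  p ← -2.380000 + 0.15·2.418158 = -2.017276
p(0.15) ≈ -2.0173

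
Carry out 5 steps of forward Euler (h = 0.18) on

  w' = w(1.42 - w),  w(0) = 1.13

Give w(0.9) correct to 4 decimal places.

1.3370

Euler: w_{n+1} = w_n + h·f(s_n, w_n).
s=0.000000, w=1.130000: f=0.327700 → w ← 1.130000 + 0.18·0.327700 = 1.188986
s=0.180000, w=1.188986: f=0.274672 → w ← 1.188986 + 0.18·0.274672 = 1.238427
s=0.360000, w=1.238427: f=0.224865 → w ← 1.238427 + 0.18·0.224865 = 1.278903
s=0.540000, w=1.278903: f=0.180450 → w ← 1.278903 + 0.18·0.180450 = 1.311384
s=0.720000, w=1.311384: f=0.142438 → w ← 1.311384 + 0.18·0.142438 = 1.337022
w(0.9) ≈ 1.3370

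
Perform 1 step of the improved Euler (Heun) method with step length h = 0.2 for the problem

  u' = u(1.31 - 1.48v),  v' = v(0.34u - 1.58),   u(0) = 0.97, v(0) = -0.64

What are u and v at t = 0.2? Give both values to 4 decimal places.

Heun on (u,v): k1 = f(t_n, state_n); k2 = f(t_n + h, state_n + h·k1); state_{n+1} = state_n + (h/2)·(k1 + k2).
0.000000: (0.970000, -0.640000)
  k1 = (2.189484, 0.800128)
  predictor → (1.407897, -0.479974)
  k2 = (2.844461, 0.528603)
  → (1.473395, -0.507127)
(u(0.2), v(0.2)) ≈ (1.4734, -0.5071)

1.4734, -0.5071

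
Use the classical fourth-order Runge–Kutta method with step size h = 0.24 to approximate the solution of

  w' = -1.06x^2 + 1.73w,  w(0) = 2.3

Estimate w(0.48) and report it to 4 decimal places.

RK4: k1 = f(x_n, w_n); k2 = f(x_n + h/2, w_n + (h/2)·k1); k3 = f(x_n + h/2, w_n + (h/2)·k2); k4 = f(x_n + h, w_n + h·k3); w_{n+1} = w_n + (h/6)·(k1 + 2k2 + 2k3 + k4).
x=0.000000, w=2.300000:
  k1 = f(0.000000, 2.300000) = 3.979000
  k2 = f(0.120000, 2.777480) = 4.789776
  k3 = f(0.120000, 2.874773) = 4.958094
  k4 = f(0.240000, 3.489942) = 5.976544
  w ← 2.300000 + (0.24/6)·(k1 + 2k2 + 2k3 + k4) = 3.478051
x=0.240000, w=3.478051:
  k1 = f(0.240000, 3.478051) = 5.955973
  k2 = f(0.360000, 4.192768) = 7.116113
  k3 = f(0.360000, 4.331985) = 7.356958
  k4 = f(0.480000, 5.243721) = 8.827414
  w ← 3.478051 + (0.24/6)·(k1 + 2k2 + 2k3 + k4) = 5.227233
w(0.48) ≈ 5.2272

5.2272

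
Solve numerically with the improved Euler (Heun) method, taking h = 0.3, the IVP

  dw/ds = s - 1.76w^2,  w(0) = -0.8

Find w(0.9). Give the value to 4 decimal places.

-14.1042

Heun: k1 = f(s_n, w_n); k2 = f(s_n + h, w_n + h·k1); w_{n+1} = w_n + (h/2)·(k1 + k2).
s=0.000000, w=-0.800000:
  k1 = f(0.000000, -0.800000) = -1.126400
  k2 = f(0.300000, -1.137920) = -1.978957
  w ← -0.800000 + (0.3/2)·(-1.126400 + (-1.978957)) = -1.265804
s=0.300000, w=-1.265804:
  k1 = f(0.300000, -1.265804) = -2.519975
  k2 = f(0.600000, -2.021796) = -6.594281
  w ← -1.265804 + (0.3/2)·(-2.519975 + (-6.594281)) = -2.632942
s=0.600000, w=-2.632942:
  k1 = f(0.600000, -2.632942) = -11.600994
  k2 = f(0.900000, -6.113240) = -64.874203
  w ← -2.632942 + (0.3/2)·(-11.600994 + (-64.874203)) = -14.104222
w(0.9) ≈ -14.1042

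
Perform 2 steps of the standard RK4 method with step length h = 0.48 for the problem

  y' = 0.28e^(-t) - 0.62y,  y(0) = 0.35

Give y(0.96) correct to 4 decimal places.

RK4: k1 = f(t_n, y_n); k2 = f(t_n + h/2, y_n + (h/2)·k1); k3 = f(t_n + h/2, y_n + (h/2)·k2); k4 = f(t_n + h, y_n + h·k3); y_{n+1} = y_n + (h/6)·(k1 + 2k2 + 2k3 + k4).
t=0.000000, y=0.350000:
  k1 = f(0.000000, 0.350000) = 0.063000
  k2 = f(0.240000, 0.365120) = -0.006119
  k3 = f(0.240000, 0.348532) = 0.004166
  k4 = f(0.480000, 0.352000) = -0.044981
  y ← 0.350000 + (0.48/6)·(k1 + 2k2 + 2k3 + k4) = 0.351129
t=0.480000, y=0.351129:
  k1 = f(0.480000, 0.351129) = -0.044441
  k2 = f(0.720000, 0.340463) = -0.074797
  k3 = f(0.720000, 0.333178) = -0.070280
  k4 = f(0.960000, 0.317395) = -0.089575
  y ← 0.351129 + (0.48/6)·(k1 + 2k2 + 2k3 + k4) = 0.317196
y(0.96) ≈ 0.3172

0.3172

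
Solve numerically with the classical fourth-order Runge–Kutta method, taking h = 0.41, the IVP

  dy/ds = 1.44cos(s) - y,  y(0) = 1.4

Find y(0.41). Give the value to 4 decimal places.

1.3986

RK4: k1 = f(s_n, y_n); k2 = f(s_n + h/2, y_n + (h/2)·k1); k3 = f(s_n + h/2, y_n + (h/2)·k2); k4 = f(s_n + h, y_n + h·k3); y_{n+1} = y_n + (h/6)·(k1 + 2k2 + 2k3 + k4).
s=0.000000, y=1.400000:
  k1 = f(0.000000, 1.400000) = 0.040000
  k2 = f(0.205000, 1.408200) = 0.001648
  k3 = f(0.205000, 1.400338) = 0.009510
  k4 = f(0.410000, 1.403899) = -0.083245
  y ← 1.400000 + (0.41/6)·(k1 + 2k2 + 2k3 + k4) = 1.398570
y(0.41) ≈ 1.3986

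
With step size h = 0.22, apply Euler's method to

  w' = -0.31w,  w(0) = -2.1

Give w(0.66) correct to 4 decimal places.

-1.6990

Euler: w_{n+1} = w_n + h·f(t_n, w_n).
t=0.000000, w=-2.100000: f=0.651000 → w ← -2.100000 + 0.22·0.651000 = -1.956780
t=0.220000, w=-1.956780: f=0.606602 → w ← -1.956780 + 0.22·0.606602 = -1.823328
t=0.440000, w=-1.823328: f=0.565232 → w ← -1.823328 + 0.22·0.565232 = -1.698977
w(0.66) ≈ -1.6990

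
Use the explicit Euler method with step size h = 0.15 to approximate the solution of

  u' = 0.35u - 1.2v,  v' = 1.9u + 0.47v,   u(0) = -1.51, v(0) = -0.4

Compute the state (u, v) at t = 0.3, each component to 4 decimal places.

Euler on (u,v): u_{n+1} = u_n + h·u', v_{n+1} = v_n + h·v'.
0.000000: (-1.510000, -0.400000); f=(-0.048500, -3.057000) → (-1.517275, -0.858550)
0.150000: (-1.517275, -0.858550); f=(0.499214, -3.286341) → (-1.442393, -1.351501)
(u(0.3), v(0.3)) ≈ (-1.4424, -1.3515)

-1.4424, -1.3515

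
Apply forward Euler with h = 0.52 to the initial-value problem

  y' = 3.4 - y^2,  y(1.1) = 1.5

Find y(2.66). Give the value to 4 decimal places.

Euler: y_{n+1} = y_n + h·f(s_n, y_n).
s=1.100000, y=1.500000: f=1.150000 → y ← 1.500000 + 0.52·1.150000 = 2.098000
s=1.620000, y=2.098000: f=-1.001604 → y ← 2.098000 + 0.52·(-1.001604) = 1.577166
s=2.140000, y=1.577166: f=0.912548 → y ← 1.577166 + 0.52·0.912548 = 2.051691
y(2.66) ≈ 2.0517

2.0517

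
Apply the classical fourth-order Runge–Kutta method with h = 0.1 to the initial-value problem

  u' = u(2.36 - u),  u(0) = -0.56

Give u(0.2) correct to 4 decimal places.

RK4: k1 = f(x_n, u_n); k2 = f(x_n + h/2, u_n + (h/2)·k1); k3 = f(x_n + h/2, u_n + (h/2)·k2); k4 = f(x_n + h, u_n + h·k3); u_{n+1} = u_n + (h/6)·(k1 + 2k2 + 2k3 + k4).
x=0.000000, u=-0.560000:
  k1 = f(0.000000, -0.560000) = -1.635200
  k2 = f(0.050000, -0.641760) = -1.926409
  k3 = f(0.050000, -0.656320) = -1.979673
  k4 = f(0.100000, -0.757967) = -2.363317
  u ← -0.560000 + (0.1/6)·(k1 + 2k2 + 2k3 + k4) = -0.756845
x=0.100000, u=-0.756845:
  k1 = f(0.100000, -0.756845) = -2.358967
  k2 = f(0.150000, -0.874793) = -2.829775
  k3 = f(0.150000, -0.898333) = -2.927070
  k4 = f(0.200000, -1.049552) = -3.578501
  u ← -0.756845 + (0.1/6)·(k1 + 2k2 + 2k3 + k4) = -1.047697
u(0.2) ≈ -1.0477

-1.0477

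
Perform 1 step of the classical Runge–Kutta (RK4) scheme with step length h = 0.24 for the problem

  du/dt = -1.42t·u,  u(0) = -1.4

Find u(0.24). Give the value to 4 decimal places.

-1.3439

RK4: k1 = f(t_n, u_n); k2 = f(t_n + h/2, u_n + (h/2)·k1); k3 = f(t_n + h/2, u_n + (h/2)·k2); k4 = f(t_n + h, u_n + h·k3); u_{n+1} = u_n + (h/6)·(k1 + 2k2 + 2k3 + k4).
t=0.000000, u=-1.400000:
  k1 = f(0.000000, -1.400000) = 0.000000
  k2 = f(0.120000, -1.400000) = 0.238560
  k3 = f(0.120000, -1.371373) = 0.233682
  k4 = f(0.240000, -1.343916) = 0.458007
  u ← -1.400000 + (0.24/6)·(k1 + 2k2 + 2k3 + k4) = -1.343900
u(0.24) ≈ -1.3439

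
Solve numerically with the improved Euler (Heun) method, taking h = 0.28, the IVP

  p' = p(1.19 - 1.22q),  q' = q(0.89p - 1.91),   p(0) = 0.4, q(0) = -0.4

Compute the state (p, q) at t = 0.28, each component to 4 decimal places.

0.6146, -0.2691

Heun on (p,q): k1 = f(t_n, state_n); k2 = f(t_n + h, state_n + h·k1); state_{n+1} = state_n + (h/2)·(k1 + k2).
0.000000: (0.400000, -0.400000)
  k1 = (0.671200, 0.621600)
  predictor → (0.587936, -0.225952)
  k2 = (0.861715, 0.313336)
  → (0.614608, -0.269109)
(p(0.28), q(0.28)) ≈ (0.6146, -0.2691)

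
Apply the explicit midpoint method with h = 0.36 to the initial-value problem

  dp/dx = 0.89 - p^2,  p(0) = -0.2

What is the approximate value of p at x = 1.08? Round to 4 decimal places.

Midpoint: k1 = f(x_n, p_n); k2 = f(x_n + h/2, p_n + (h/2)·k1); p_{n+1} = p_n + h·k2.
x=0.000000, p=-0.200000:
  k1 = f(0.000000, -0.200000) = 0.850000
  k2 = f(0.180000, -0.047000) = 0.887791
  p ← -0.200000 + 0.36·0.887791 = 0.119605
x=0.360000, p=0.119605:
  k1 = f(0.360000, 0.119605) = 0.875695
  k2 = f(0.540000, 0.277230) = 0.813144
  p ← 0.119605 + 0.36·0.813144 = 0.412336
x=0.720000, p=0.412336:
  k1 = f(0.720000, 0.412336) = 0.719979
  k2 = f(0.900000, 0.541933) = 0.596309
  p ← 0.412336 + 0.36·0.596309 = 0.627008
p(1.08) ≈ 0.6270

0.6270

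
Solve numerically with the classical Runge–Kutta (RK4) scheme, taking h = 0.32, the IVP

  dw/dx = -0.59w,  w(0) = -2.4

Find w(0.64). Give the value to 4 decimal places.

-1.6452

RK4: k1 = f(x_n, w_n); k2 = f(x_n + h/2, w_n + (h/2)·k1); k3 = f(x_n + h/2, w_n + (h/2)·k2); k4 = f(x_n + h, w_n + h·k3); w_{n+1} = w_n + (h/6)·(k1 + 2k2 + 2k3 + k4).
x=0.000000, w=-2.400000:
  k1 = f(0.000000, -2.400000) = 1.416000
  k2 = f(0.160000, -2.173440) = 1.282330
  k3 = f(0.160000, -2.194827) = 1.294948
  k4 = f(0.320000, -1.985617) = 1.171514
  w ← -2.400000 + (0.32/6)·(k1 + 2k2 + 2k3 + k4) = -1.987090
x=0.320000, w=-1.987090:
  k1 = f(0.320000, -1.987090) = 1.172383
  k2 = f(0.480000, -1.799508) = 1.061710
  k3 = f(0.480000, -1.817216) = 1.072157
  k4 = f(0.640000, -1.643999) = 0.969960
  w ← -1.987090 + (0.32/6)·(k1 + 2k2 + 2k3 + k4) = -1.645219
w(0.64) ≈ -1.6452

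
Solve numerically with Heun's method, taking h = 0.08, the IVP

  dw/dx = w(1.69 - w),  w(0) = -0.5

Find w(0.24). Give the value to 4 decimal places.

Heun: k1 = f(x_n, w_n); k2 = f(x_n + h, w_n + h·k1); w_{n+1} = w_n + (h/2)·(k1 + k2).
x=0.000000, w=-0.500000:
  k1 = f(0.000000, -0.500000) = -1.095000
  k2 = f(0.080000, -0.587600) = -1.338318
  w ← -0.500000 + (0.08/2)·(-1.095000 + (-1.338318)) = -0.597333
x=0.080000, w=-0.597333:
  k1 = f(0.080000, -0.597333) = -1.366299
  k2 = f(0.160000, -0.706637) = -1.693551
  w ← -0.597333 + (0.08/2)·(-1.366299 + (-1.693551)) = -0.719727
x=0.160000, w=-0.719727:
  k1 = f(0.160000, -0.719727) = -1.734345
  k2 = f(0.240000, -0.858474) = -2.187800
  w ← -0.719727 + (0.08/2)·(-1.734345 + (-2.187800)) = -0.876612
w(0.24) ≈ -0.8766

-0.8766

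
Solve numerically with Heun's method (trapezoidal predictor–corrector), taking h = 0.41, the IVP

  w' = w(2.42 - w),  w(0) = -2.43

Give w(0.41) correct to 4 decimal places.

-19.2599

Heun: k1 = f(s_n, w_n); k2 = f(s_n + h, w_n + h·k1); w_{n+1} = w_n + (h/2)·(k1 + k2).
s=0.000000, w=-2.430000:
  k1 = f(0.000000, -2.430000) = -11.785500
  k2 = f(0.410000, -7.262055) = -70.311616
  w ← -2.430000 + (0.41/2)·(-11.785500 + (-70.311616)) = -19.259909
w(0.41) ≈ -19.2599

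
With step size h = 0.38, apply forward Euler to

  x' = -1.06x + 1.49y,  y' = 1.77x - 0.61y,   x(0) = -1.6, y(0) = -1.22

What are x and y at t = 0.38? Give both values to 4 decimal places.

Euler on (x,y): x_{n+1} = x_n + h·x', y_{n+1} = y_n + h·y'.
0.000000: (-1.600000, -1.220000); f=(-0.121800, -2.087800) → (-1.646284, -2.013364)
(x(0.38), y(0.38)) ≈ (-1.6463, -2.0134)

-1.6463, -2.0134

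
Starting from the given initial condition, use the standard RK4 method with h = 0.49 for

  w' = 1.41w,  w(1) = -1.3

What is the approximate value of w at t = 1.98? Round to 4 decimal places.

RK4: k1 = f(t_n, w_n); k2 = f(t_n + h/2, w_n + (h/2)·k1); k3 = f(t_n + h/2, w_n + (h/2)·k2); k4 = f(t_n + h, w_n + h·k3); w_{n+1} = w_n + (h/6)·(k1 + 2k2 + 2k3 + k4).
t=1.000000, w=-1.300000:
  k1 = f(1.000000, -1.300000) = -1.833000
  k2 = f(1.245000, -1.749085) = -2.466210
  k3 = f(1.245000, -1.904221) = -2.684952
  k4 = f(1.490000, -2.615627) = -3.688033
  w ← -1.300000 + (0.49/6)·(k1 + 2k2 + 2k3 + k4) = -2.592241
t=1.490000, w=-2.592241:
  k1 = f(1.490000, -2.592241) = -3.655060
  k2 = f(1.735000, -3.487730) = -4.917700
  k3 = f(1.735000, -3.797077) = -5.353879
  k4 = f(1.980000, -5.215642) = -7.354055
  w ← -2.592241 + (0.49/6)·(k1 + 2k2 + 2k3 + k4) = -5.169010
w(1.98) ≈ -5.1690

-5.1690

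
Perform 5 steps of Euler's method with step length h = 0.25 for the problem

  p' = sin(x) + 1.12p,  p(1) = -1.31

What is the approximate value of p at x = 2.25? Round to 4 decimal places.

Euler: p_{n+1} = p_n + h·f(x_n, p_n).
x=1.000000, p=-1.310000: f=-0.625729 → p ← -1.310000 + 0.25·(-0.625729) = -1.466432
x=1.250000, p=-1.466432: f=-0.693420 → p ← -1.466432 + 0.25·(-0.693420) = -1.639787
x=1.500000, p=-1.639787: f=-0.839067 → p ← -1.639787 + 0.25·(-0.839067) = -1.849554
x=1.750000, p=-1.849554: f=-1.087514 → p ← -1.849554 + 0.25·(-1.087514) = -2.121432
x=2.000000, p=-2.121432: f=-1.466707 → p ← -2.121432 + 0.25·(-1.466707) = -2.488109
p(2.25) ≈ -2.4881

-2.4881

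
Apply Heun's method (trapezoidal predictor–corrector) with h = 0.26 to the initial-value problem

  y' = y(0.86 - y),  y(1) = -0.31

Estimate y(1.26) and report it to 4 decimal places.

-0.4236

Heun: k1 = f(s_n, y_n); k2 = f(s_n + h, y_n + h·k1); y_{n+1} = y_n + (h/2)·(k1 + k2).
s=1.000000, y=-0.310000:
  k1 = f(1.000000, -0.310000) = -0.362700
  k2 = f(1.260000, -0.404302) = -0.511160
  y ← -0.310000 + (0.26/2)·(-0.362700 + (-0.511160)) = -0.423602
y(1.26) ≈ -0.4236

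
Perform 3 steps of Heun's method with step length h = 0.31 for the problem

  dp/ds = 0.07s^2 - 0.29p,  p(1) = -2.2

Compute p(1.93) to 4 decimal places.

Heun: k1 = f(s_n, p_n); k2 = f(s_n + h, p_n + h·k1); p_{n+1} = p_n + (h/2)·(k1 + k2).
s=1.000000, p=-2.200000:
  k1 = f(1.000000, -2.200000) = 0.708000
  k2 = f(1.310000, -1.980520) = 0.694478
  p ← -2.200000 + (0.31/2)·(0.708000 + 0.694478) = -1.982616
s=1.310000, p=-1.982616:
  k1 = f(1.310000, -1.982616) = 0.695086
  k2 = f(1.620000, -1.767139) = 0.696178
  p ← -1.982616 + (0.31/2)·(0.695086 + 0.696178) = -1.766970
s=1.620000, p=-1.766970:
  k1 = f(1.620000, -1.766970) = 0.696129
  k2 = f(1.930000, -1.551170) = 0.710582
  p ← -1.766970 + (0.31/2)·(0.696129 + 0.710582) = -1.548930
p(1.93) ≈ -1.5489

-1.5489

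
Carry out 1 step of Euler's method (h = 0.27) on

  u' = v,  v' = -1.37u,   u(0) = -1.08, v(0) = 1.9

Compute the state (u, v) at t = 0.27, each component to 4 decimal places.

-0.5670, 2.2995

Euler on (u,v): u_{n+1} = u_n + h·u', v_{n+1} = v_n + h·v'.
0.000000: (-1.080000, 1.900000); f=(1.900000, 1.479600) → (-0.567000, 2.299492)
(u(0.27), v(0.27)) ≈ (-0.5670, 2.2995)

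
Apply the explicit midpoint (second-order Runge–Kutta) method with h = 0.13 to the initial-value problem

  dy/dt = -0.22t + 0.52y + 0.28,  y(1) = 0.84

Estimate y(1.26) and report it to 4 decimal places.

0.9705

Midpoint: k1 = f(t_n, y_n); k2 = f(t_n + h/2, y_n + (h/2)·k1); y_{n+1} = y_n + h·k2.
t=1.000000, y=0.840000:
  k1 = f(1.000000, 0.840000) = 0.496800
  k2 = f(1.065000, 0.872292) = 0.499292
  y ← 0.840000 + 0.13·0.499292 = 0.904908
t=1.130000, y=0.904908:
  k1 = f(1.130000, 0.904908) = 0.501952
  k2 = f(1.195000, 0.937535) = 0.504618
  y ← 0.904908 + 0.13·0.504618 = 0.970508
y(1.26) ≈ 0.9705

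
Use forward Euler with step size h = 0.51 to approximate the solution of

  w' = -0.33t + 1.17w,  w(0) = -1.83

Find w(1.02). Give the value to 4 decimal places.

Euler: w_{n+1} = w_n + h·f(t_n, w_n).
t=0.000000, w=-1.830000: f=-2.141100 → w ← -1.830000 + 0.51·(-2.141100) = -2.921961
t=0.510000, w=-2.921961: f=-3.586994 → w ← -2.921961 + 0.51·(-3.586994) = -4.751328
w(1.02) ≈ -4.7513

-4.7513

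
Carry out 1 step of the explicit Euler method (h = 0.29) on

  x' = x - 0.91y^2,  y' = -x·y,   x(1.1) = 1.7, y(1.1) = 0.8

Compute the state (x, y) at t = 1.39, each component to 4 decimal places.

Euler on (x,y): x_{n+1} = x_n + h·x', y_{n+1} = y_n + h·y'.
1.100000: (1.700000, 0.800000); f=(1.117600, -1.360000) → (2.024104, 0.405600)
(x(1.39), y(1.39)) ≈ (2.0241, 0.4056)

2.0241, 0.4056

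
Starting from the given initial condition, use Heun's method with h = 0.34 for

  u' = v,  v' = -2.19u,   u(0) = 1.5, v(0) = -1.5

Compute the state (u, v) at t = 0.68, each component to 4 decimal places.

Heun on (u,v): k1 = f(t_n, state_n); k2 = f(t_n + h, state_n + h·k1); state_{n+1} = state_n + (h/2)·(k1 + k2).
0.000000: (1.500000, -1.500000)
  k1 = (-1.500000, -3.285000)
  predictor → (0.990000, -2.616900)
  k2 = (-2.616900, -2.168100)
  → (0.800127, -2.427027)
0.340000: (0.800127, -2.427027)
  k1 = (-2.427027, -1.752278)
  predictor → (-0.025062, -3.022802)
  k2 = (-3.022802, 0.054886)
  → (-0.126344, -2.715584)
(u(0.68), v(0.68)) ≈ (-0.1263, -2.7156)

-0.1263, -2.7156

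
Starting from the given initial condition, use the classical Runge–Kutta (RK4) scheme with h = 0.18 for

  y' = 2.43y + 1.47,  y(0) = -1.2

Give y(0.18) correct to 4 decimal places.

-1.5264

RK4: k1 = f(x_n, y_n); k2 = f(x_n + h/2, y_n + (h/2)·k1); k3 = f(x_n + h/2, y_n + (h/2)·k2); k4 = f(x_n + h, y_n + h·k3); y_{n+1} = y_n + (h/6)·(k1 + 2k2 + 2k3 + k4).
x=0.000000, y=-1.200000:
  k1 = f(0.000000, -1.200000) = -1.446000
  k2 = f(0.090000, -1.330140) = -1.762240
  k3 = f(0.090000, -1.358602) = -1.831402
  k4 = f(0.180000, -1.529652) = -2.247055
  y ← -1.200000 + (0.18/6)·(k1 + 2k2 + 2k3 + k4) = -1.526410
y(0.18) ≈ -1.5264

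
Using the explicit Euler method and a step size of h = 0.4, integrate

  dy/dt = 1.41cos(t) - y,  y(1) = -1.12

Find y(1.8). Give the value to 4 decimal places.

Euler: y_{n+1} = y_n + h·f(t_n, y_n).
t=1.000000, y=-1.120000: f=1.881826 → y ← -1.120000 + 0.4·1.881826 = -0.367269
t=1.400000, y=-0.367269: f=0.606923 → y ← -0.367269 + 0.4·0.606923 = -0.124500
y(1.8) ≈ -0.1245

-0.1245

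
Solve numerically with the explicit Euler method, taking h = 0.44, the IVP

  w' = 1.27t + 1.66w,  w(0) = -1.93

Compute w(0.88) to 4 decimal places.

-5.5331

Euler: w_{n+1} = w_n + h·f(t_n, w_n).
t=0.000000, w=-1.930000: f=-3.203800 → w ← -1.930000 + 0.44·(-3.203800) = -3.339672
t=0.440000, w=-3.339672: f=-4.985056 → w ← -3.339672 + 0.44·(-4.985056) = -5.533096
w(0.88) ≈ -5.5331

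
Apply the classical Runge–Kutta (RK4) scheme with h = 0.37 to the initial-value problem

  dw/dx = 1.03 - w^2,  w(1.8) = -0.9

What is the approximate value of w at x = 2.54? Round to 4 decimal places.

-0.5845

RK4: k1 = f(x_n, w_n); k2 = f(x_n + h/2, w_n + (h/2)·k1); k3 = f(x_n + h/2, w_n + (h/2)·k2); k4 = f(x_n + h, w_n + h·k3); w_{n+1} = w_n + (h/6)·(k1 + 2k2 + 2k3 + k4).
x=1.800000, w=-0.900000:
  k1 = f(1.800000, -0.900000) = 0.220000
  k2 = f(1.985000, -0.859300) = 0.291604
  k3 = f(1.985000, -0.846053) = 0.314194
  k4 = f(2.170000, -0.783748) = 0.415739
  w ← -0.900000 + (0.37/6)·(k1 + 2k2 + 2k3 + k4) = -0.786081
x=2.170000, w=-0.786081:
  k1 = f(2.170000, -0.786081) = 0.412076
  k2 = f(2.355000, -0.709847) = 0.526117
  k3 = f(2.355000, -0.688749) = 0.555624
  k4 = f(2.540000, -0.580500) = 0.693020
  w ← -0.786081 + (0.37/6)·(k1 + 2k2 + 2k3 + k4) = -0.584519
w(2.54) ≈ -0.5845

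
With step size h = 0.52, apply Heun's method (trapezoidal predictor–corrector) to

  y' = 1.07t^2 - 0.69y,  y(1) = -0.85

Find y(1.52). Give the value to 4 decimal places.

Heun: k1 = f(t_n, y_n); k2 = f(t_n + h, y_n + h·k1); y_{n+1} = y_n + (h/2)·(k1 + k2).
t=1.000000, y=-0.850000:
  k1 = f(1.000000, -0.850000) = 1.656500
  k2 = f(1.520000, 0.011380) = 2.464276
  y ← -0.850000 + (0.52/2)·(1.656500 + 2.464276) = 0.221402
y(1.52) ≈ 0.2214

0.2214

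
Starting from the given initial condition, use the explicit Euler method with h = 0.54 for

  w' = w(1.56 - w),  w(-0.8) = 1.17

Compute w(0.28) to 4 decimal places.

1.5262

Euler: w_{n+1} = w_n + h·f(t_n, w_n).
t=-0.800000, w=1.170000: f=0.456300 → w ← 1.170000 + 0.54·0.456300 = 1.416402
t=-0.260000, w=1.416402: f=0.203392 → w ← 1.416402 + 0.54·0.203392 = 1.526234
w(0.28) ≈ 1.5262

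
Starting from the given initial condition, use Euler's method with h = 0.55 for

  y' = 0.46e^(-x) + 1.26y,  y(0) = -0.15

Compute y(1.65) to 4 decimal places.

0.3286

Euler: y_{n+1} = y_n + h·f(x_n, y_n).
x=0.000000, y=-0.150000: f=0.271000 → y ← -0.150000 + 0.55·0.271000 = -0.000950
x=0.550000, y=-0.000950: f=0.264200 → y ← -0.000950 + 0.55·0.264200 = 0.144360
x=1.100000, y=0.144360: f=0.335014 → y ← 0.144360 + 0.55·0.335014 = 0.328618
y(1.65) ≈ 0.3286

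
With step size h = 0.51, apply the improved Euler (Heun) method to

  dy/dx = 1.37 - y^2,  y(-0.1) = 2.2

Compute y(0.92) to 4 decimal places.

Heun: k1 = f(x_n, y_n); k2 = f(x_n + h, y_n + h·k1); y_{n+1} = y_n + (h/2)·(k1 + k2).
x=-0.100000, y=2.200000:
  k1 = f(-0.100000, 2.200000) = -3.470000
  k2 = f(0.410000, 0.430300) = 1.184842
  y ← 2.200000 + (0.51/2)·(-3.470000 + 1.184842) = 1.617285
x=0.410000, y=1.617285:
  k1 = f(0.410000, 1.617285) = -1.245610
  k2 = f(0.920000, 0.982024) = 0.405629
  y ← 1.617285 + (0.51/2)·(-1.245610 + 0.405629) = 1.403090
y(0.92) ≈ 1.4031

1.4031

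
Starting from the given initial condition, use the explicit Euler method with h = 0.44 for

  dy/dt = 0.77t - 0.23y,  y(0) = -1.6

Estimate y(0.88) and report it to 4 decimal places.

-1.1435

Euler: y_{n+1} = y_n + h·f(t_n, y_n).
t=0.000000, y=-1.600000: f=0.368000 → y ← -1.600000 + 0.44·0.368000 = -1.438080
t=0.440000, y=-1.438080: f=0.669558 → y ← -1.438080 + 0.44·0.669558 = -1.143474
y(0.88) ≈ -1.1435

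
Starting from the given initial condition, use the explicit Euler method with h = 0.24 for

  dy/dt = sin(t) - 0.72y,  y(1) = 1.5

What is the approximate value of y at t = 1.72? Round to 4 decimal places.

1.4140

Euler: y_{n+1} = y_n + h·f(t_n, y_n).
t=1.000000, y=1.500000: f=-0.238529 → y ← 1.500000 + 0.24·(-0.238529) = 1.442753
t=1.240000, y=1.442753: f=-0.092998 → y ← 1.442753 + 0.24·(-0.092998) = 1.420433
t=1.480000, y=1.420433: f=-0.026831 → y ← 1.420433 + 0.24·(-0.026831) = 1.413994
y(1.72) ≈ 1.4140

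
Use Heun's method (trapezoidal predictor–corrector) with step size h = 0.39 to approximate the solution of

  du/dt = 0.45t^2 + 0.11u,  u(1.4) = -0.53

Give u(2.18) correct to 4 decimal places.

Heun: k1 = f(t_n, u_n); k2 = f(t_n + h, u_n + h·k1); u_{n+1} = u_n + (h/2)·(k1 + k2).
t=1.400000, u=-0.530000:
  k1 = f(1.400000, -0.530000) = 0.823700
  k2 = f(1.790000, -0.208757) = 1.418882
  u ← -0.530000 + (0.39/2)·(0.823700 + 1.418882) = -0.092697
t=1.790000, u=-0.092697:
  k1 = f(1.790000, -0.092697) = 1.431648
  k2 = f(2.180000, 0.465646) = 2.189801
  u ← -0.092697 + (0.39/2)·(1.431648 + 2.189801) = 0.613486
u(2.18) ≈ 0.6135

0.6135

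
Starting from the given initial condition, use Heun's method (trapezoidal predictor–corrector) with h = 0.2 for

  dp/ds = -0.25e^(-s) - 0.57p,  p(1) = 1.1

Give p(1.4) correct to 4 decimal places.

Heun: k1 = f(s_n, p_n); k2 = f(s_n + h, p_n + h·k1); p_{n+1} = p_n + (h/2)·(k1 + k2).
s=1.000000, p=1.100000:
  k1 = f(1.000000, 1.100000) = -0.718970
  k2 = f(1.200000, 0.956206) = -0.620336
  p ← 1.100000 + (0.2/2)·(-0.718970 + (-0.620336)) = 0.966069
s=1.200000, p=0.966069:
  k1 = f(1.200000, 0.966069) = -0.625958
  k2 = f(1.400000, 0.840878) = -0.540950
  p ← 0.966069 + (0.2/2)·(-0.625958 + (-0.540950)) = 0.849379
p(1.4) ≈ 0.8494

0.8494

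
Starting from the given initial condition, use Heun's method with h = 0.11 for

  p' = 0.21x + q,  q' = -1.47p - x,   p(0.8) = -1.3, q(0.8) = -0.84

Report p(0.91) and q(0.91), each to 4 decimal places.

Heun on (p,q): k1 = f(x_n, state_n); k2 = f(x_n + h, state_n + h·k1); state_{n+1} = state_n + (h/2)·(k1 + k2).
0.800000: (-1.300000, -0.840000)
  k1 = (-0.672000, 1.111000)
  predictor → (-1.373920, -0.717790)
  k2 = (-0.526690, 1.109662)
  → (-1.365928, -0.717864)
(p(0.91), q(0.91)) ≈ (-1.3659, -0.7179)

-1.3659, -0.7179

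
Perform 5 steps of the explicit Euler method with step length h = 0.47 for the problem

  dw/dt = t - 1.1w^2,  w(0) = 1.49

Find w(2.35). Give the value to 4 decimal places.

Euler: w_{n+1} = w_n + h·f(t_n, w_n).
t=0.000000, w=1.490000: f=-2.442110 → w ← 1.490000 + 0.47·(-2.442110) = 0.342208
t=0.470000, w=0.342208: f=0.341183 → w ← 0.342208 + 0.47·0.341183 = 0.502564
t=0.940000, w=0.502564: f=0.662172 → w ← 0.502564 + 0.47·0.662172 = 0.813785
t=1.410000, w=0.813785: f=0.681529 → w ← 0.813785 + 0.47·0.681529 = 1.134104
t=1.880000, w=1.134104: f=0.465189 → w ← 1.134104 + 0.47·0.465189 = 1.352743
w(2.35) ≈ 1.3527

1.3527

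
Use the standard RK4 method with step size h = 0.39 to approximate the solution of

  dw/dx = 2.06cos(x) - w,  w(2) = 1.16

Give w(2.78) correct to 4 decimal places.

RK4: k1 = f(x_n, w_n); k2 = f(x_n + h/2, w_n + (h/2)·k1); k3 = f(x_n + h/2, w_n + (h/2)·k2); k4 = f(x_n + h, w_n + h·k3); w_{n+1} = w_n + (h/6)·(k1 + 2k2 + 2k3 + k4).
x=2.000000, w=1.160000:
  k1 = f(2.000000, 1.160000) = -2.017262
  k2 = f(2.195000, 0.766634) = -1.970603
  k3 = f(2.195000, 0.775732) = -1.979702
  k4 = f(2.390000, 0.387916) = -1.892957
  w ← 1.160000 + (0.39/6)·(k1 + 2k2 + 2k3 + k4) = 0.392296
x=2.390000, w=0.392296:
  k1 = f(2.390000, 0.392296) = -1.897337
  k2 = f(2.585000, 0.022315) = -1.771379
  k3 = f(2.585000, 0.046877) = -1.795941
  k4 = f(2.780000, -0.308121) = -1.618668
  w ← 0.392296 + (0.39/6)·(k1 + 2k2 + 2k3 + k4) = -0.299996
w(2.78) ≈ -0.3000

-0.3000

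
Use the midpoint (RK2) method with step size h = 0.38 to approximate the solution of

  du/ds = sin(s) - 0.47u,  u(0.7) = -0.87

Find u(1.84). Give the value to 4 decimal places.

Midpoint: k1 = f(s_n, u_n); k2 = f(s_n + h/2, u_n + (h/2)·k1); u_{n+1} = u_n + h·k2.
s=0.700000, u=-0.870000:
  k1 = f(0.700000, -0.870000) = 1.053118
  k2 = f(0.890000, -0.669908) = 1.091928
  u ← -0.870000 + 0.38·1.091928 = -0.455067
s=1.080000, u=-0.455067:
  k1 = f(1.080000, -0.455067) = 1.095839
  k2 = f(1.270000, -0.246858) = 1.071124
  u ← -0.455067 + 0.38·1.071124 = -0.048040
s=1.460000, u=-0.048040:
  k1 = f(1.460000, -0.048040) = 1.016447
  k2 = f(1.650000, 0.145085) = 0.928675
  u ← -0.048040 + 0.38·0.928675 = 0.304856
u(1.84) ≈ 0.3049

0.3049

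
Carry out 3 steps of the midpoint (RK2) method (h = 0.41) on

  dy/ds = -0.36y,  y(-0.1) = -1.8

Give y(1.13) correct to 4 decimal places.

-1.1581

Midpoint: k1 = f(s_n, y_n); k2 = f(s_n + h/2, y_n + (h/2)·k1); y_{n+1} = y_n + h·k2.
s=-0.100000, y=-1.800000:
  k1 = f(-0.100000, -1.800000) = 0.648000
  k2 = f(0.105000, -1.667160) = 0.600178
  y ← -1.800000 + 0.41·0.600178 = -1.553927
s=0.310000, y=-1.553927:
  k1 = f(0.310000, -1.553927) = 0.559414
  k2 = f(0.515000, -1.439247) = 0.518129
  y ← -1.553927 + 0.41·0.518129 = -1.341494
s=0.720000, y=-1.341494:
  k1 = f(0.720000, -1.341494) = 0.482938
  k2 = f(0.925000, -1.242492) = 0.447297
  y ← -1.341494 + 0.41·0.447297 = -1.158102
y(1.13) ≈ -1.1581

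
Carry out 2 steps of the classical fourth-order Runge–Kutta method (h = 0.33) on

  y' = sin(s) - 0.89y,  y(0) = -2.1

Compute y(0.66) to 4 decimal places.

-0.9934

RK4: k1 = f(s_n, y_n); k2 = f(s_n + h/2, y_n + (h/2)·k1); k3 = f(s_n + h/2, y_n + (h/2)·k2); k4 = f(s_n + h, y_n + h·k3); y_{n+1} = y_n + (h/6)·(k1 + 2k2 + 2k3 + k4).
s=0.000000, y=-2.100000:
  k1 = f(0.000000, -2.100000) = 1.869000
  k2 = f(0.165000, -1.791615) = 1.758790
  k3 = f(0.165000, -1.809800) = 1.774974
  k4 = f(0.330000, -1.514259) = 1.671733
  y ← -2.100000 + (0.33/6)·(k1 + 2k2 + 2k3 + k4) = -1.516546
s=0.330000, y=-1.516546:
  k1 = f(0.330000, -1.516546) = 1.673769
  k2 = f(0.495000, -1.240374) = 1.578964
  k3 = f(0.495000, -1.256017) = 1.592886
  k4 = f(0.660000, -0.990893) = 1.495012
  y ← -1.516546 + (0.33/6)·(k1 + 2k2 + 2k3 + k4) = -0.993359
y(0.66) ≈ -0.9934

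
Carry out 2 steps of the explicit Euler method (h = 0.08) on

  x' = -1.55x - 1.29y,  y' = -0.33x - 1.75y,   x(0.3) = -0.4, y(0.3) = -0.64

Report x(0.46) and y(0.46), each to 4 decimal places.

-0.1934, -0.4568

Euler on (x,y): x_{n+1} = x_n + h·x', y_{n+1} = y_n + h·y'.
0.300000: (-0.400000, -0.640000); f=(1.445600, 1.252000) → (-0.284352, -0.539840)
0.380000: (-0.284352, -0.539840); f=(1.137139, 1.038556) → (-0.193381, -0.456756)
(x(0.46), y(0.46)) ≈ (-0.1934, -0.4568)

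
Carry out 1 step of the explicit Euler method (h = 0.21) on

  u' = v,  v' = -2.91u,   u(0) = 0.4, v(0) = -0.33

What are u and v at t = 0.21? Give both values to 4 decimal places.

Euler on (u,v): u_{n+1} = u_n + h·u', v_{n+1} = v_n + h·v'.
0.000000: (0.400000, -0.330000); f=(-0.330000, -1.164000) → (0.330700, -0.574440)
(u(0.21), v(0.21)) ≈ (0.3307, -0.5744)

0.3307, -0.5744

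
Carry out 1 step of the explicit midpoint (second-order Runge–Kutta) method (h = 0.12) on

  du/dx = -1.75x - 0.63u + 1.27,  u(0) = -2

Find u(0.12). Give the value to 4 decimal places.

Midpoint: k1 = f(x_n, u_n); k2 = f(x_n + h/2, u_n + (h/2)·k1); u_{n+1} = u_n + h·k2.
x=0.000000, u=-2.000000:
  k1 = f(0.000000, -2.000000) = 2.530000
  k2 = f(0.060000, -1.848200) = 2.329366
  u ← -2.000000 + 0.12·2.329366 = -1.720476
u(0.12) ≈ -1.7205

-1.7205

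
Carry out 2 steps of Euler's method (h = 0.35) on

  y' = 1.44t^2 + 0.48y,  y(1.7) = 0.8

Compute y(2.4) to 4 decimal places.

4.9107

Euler: y_{n+1} = y_n + h·f(t_n, y_n).
t=1.700000, y=0.800000: f=4.545600 → y ← 0.800000 + 0.35·4.545600 = 2.390960
t=2.050000, y=2.390960: f=7.199261 → y ← 2.390960 + 0.35·7.199261 = 4.910701
y(2.4) ≈ 4.9107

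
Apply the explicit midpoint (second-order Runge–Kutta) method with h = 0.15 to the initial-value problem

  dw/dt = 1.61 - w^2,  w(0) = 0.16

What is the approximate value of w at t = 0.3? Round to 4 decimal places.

0.5940

Midpoint: k1 = f(t_n, w_n); k2 = f(t_n + h/2, w_n + (h/2)·k1); w_{n+1} = w_n + h·k2.
t=0.000000, w=0.160000:
  k1 = f(0.000000, 0.160000) = 1.584400
  k2 = f(0.075000, 0.278830) = 1.532254
  w ← 0.160000 + 0.15·1.532254 = 0.389838
t=0.150000, w=0.389838:
  k1 = f(0.150000, 0.389838) = 1.458026
  k2 = f(0.225000, 0.499190) = 1.360809
  w ← 0.389838 + 0.15·1.360809 = 0.593959
w(0.3) ≈ 0.5940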